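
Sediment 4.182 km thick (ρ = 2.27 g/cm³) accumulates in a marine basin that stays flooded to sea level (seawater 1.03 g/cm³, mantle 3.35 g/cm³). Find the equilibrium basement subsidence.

2.24 km

Submarine loading: the sediment displaces seawater, and the subsidence is in turn flooded, so s (ρ_m − ρ_w) = t (ρ_sed − ρ_w).
s = 4.182 km × (2.27 − 1.03) / (3.35 − 1.03) = 2.24 km.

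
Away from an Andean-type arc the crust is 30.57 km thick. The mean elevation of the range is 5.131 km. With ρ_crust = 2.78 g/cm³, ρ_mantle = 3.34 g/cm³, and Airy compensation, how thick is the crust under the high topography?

Root depth r = h ρ_c / (ρ_m − ρ_c) = 5.131 km × 2.78 / 0.56 = 25.47 km.
Total thickness = T + h + r = 30.57 km + 5.131 km + 25.47 km = 61.2 km.

61.2 km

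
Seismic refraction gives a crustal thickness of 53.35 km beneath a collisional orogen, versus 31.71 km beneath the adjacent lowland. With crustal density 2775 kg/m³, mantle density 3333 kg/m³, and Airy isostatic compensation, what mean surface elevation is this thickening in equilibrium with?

Excess crust Δ = 53.35 km − 31.71 km = 21.64 km, split between elevation h and root r with h + r = Δ.
Airy balance ρ_c h = (ρ_m − ρ_c) r gives r = h ρ_c/(ρ_m − ρ_c), so h (1 + ρ_c/(ρ_m − ρ_c)) = Δ, i.e. h = Δ (ρ_m − ρ_c)/ρ_m.
h = 21.64 km × 558/3333 = 3.62 km.

3.62 km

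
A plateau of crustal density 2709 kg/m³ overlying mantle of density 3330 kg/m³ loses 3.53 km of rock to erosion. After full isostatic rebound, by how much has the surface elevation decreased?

Rebound u = e ρ_c/ρ_m = 3.53 km × 2709/3330 = 2.872 km.
Net surface drop = e − u = 3.53 km − 2.872 km = e (ρ_m − ρ_c)/ρ_m = 0.658 km.

0.658 km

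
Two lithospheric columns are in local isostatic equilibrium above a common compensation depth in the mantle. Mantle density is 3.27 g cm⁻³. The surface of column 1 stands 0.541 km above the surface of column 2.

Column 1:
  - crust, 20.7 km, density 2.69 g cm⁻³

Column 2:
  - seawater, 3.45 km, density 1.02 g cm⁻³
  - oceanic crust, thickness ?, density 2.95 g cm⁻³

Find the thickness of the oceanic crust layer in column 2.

7.73 km

Take the compensation level at the base of the deeper column (depth z_c below the surface of column 1) and equate Σ ρ_i t_i down to z_c; mantle fills any gap and the z_c terms cancel.
Column 1: 20.7×2.69 + (z_c − 20.7)×3.27
Column 2: 0.541×0 + 3.45×1.02 + x×2.95 + (z_c − 0.541 − 3.45 − x)×3.27
The z_c×3.27 term appears on both sides and cancels. Collect the known terms of each column as K = Σ(ρt)_known − 3.27 × (depth of known layers): K_1 = 55.683 − 3.27×20.7 = −12.006; K_2 = 3.519 − 3.27×(0.541 + 3.45) = −9.53157.
Balance: K_1 = K_2 − x×(3.27 − 2.95), so x = (K_2 − K_1)/(3.27 − 2.95) = 2.47443/0.32 = 7.73 km.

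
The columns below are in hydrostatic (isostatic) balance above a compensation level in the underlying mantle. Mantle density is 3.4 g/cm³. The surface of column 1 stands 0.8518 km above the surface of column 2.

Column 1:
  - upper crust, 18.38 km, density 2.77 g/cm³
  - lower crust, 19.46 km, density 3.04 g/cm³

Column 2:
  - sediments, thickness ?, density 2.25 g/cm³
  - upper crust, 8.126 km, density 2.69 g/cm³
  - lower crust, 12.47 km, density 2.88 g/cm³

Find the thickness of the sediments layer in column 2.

2.99 km

Take the compensation level at the base of the deeper column (depth z_c below the surface of column 1) and equate Σ ρ_i t_i down to z_c; mantle fills any gap and the z_c terms cancel.
Column 1: 18.38×2.77 + 19.46×3.04 + (z_c − 37.84)×3.4
Column 2: 0.8518×0 + x×2.25 + 8.126×2.69 + 12.47×2.88 + (z_c − 0.8518 − 20.596 − x)×3.4
The z_c×3.4 term appears on both sides and cancels. Collect the known terms of each column as K = Σ(ρt)_known − 3.4 × (depth of known layers): K_1 = 110.071 − 3.4×37.84 = −18.585; K_2 = 57.77254 − 3.4×(0.8518 + 20.596) = −15.14998.
Balance: K_1 = K_2 − x×(3.4 − 2.25), so x = (K_2 − K_1)/(3.4 − 2.25) = 3.43502/1.15 = 2.99 km.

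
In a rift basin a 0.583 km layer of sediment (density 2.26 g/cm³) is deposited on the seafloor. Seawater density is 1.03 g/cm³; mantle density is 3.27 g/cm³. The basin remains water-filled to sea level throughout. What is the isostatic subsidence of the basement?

Submarine loading: the sediment displaces seawater, and the subsidence is in turn flooded, so s (ρ_m − ρ_w) = t (ρ_sed − ρ_w).
s = 0.583 km × (2.26 − 1.03) / (3.27 − 1.03) = 0.32 km.

0.32 km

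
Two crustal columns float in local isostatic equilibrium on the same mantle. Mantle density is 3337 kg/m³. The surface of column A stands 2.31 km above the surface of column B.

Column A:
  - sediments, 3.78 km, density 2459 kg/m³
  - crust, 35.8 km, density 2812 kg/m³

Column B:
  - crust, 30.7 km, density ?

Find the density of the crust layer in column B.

Take the compensation level at the base of the deeper column (depth z_c below the surface of column A) and equate Σ ρ_i t_i down to z_c; mantle fills any gap and the z_c terms cancel.
Column A: 3.78×2459 + 35.8×2812 + (z_c − 39.58)×3337
Column B: 2.31×0 + 30.7×ρ + (z_c − 2.31 − 30.7)×3337
The z_c×3337 term appears on both sides and cancels. Collect the known terms of each column as K = Σ(ρt)_known − 3337 × (depth of known layers): K_A = 109964.62 − 3337×39.58 = −22113.84; K_B = 0 − 3337×(2.31 + 30.7) = −110154.37.
Balance: K_A = K_B + 30.7×ρ, so ρ = (K_A − K_B)/30.7 = 88040.5/30.7 = 2870 kg/m³.

2870 kg/m³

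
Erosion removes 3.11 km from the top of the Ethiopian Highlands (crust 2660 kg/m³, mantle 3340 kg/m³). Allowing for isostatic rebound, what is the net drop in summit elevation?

0.633 km

Rebound u = e ρ_c/ρ_m = 3.11 km × 2660/3340 = 2.477 km.
Net surface drop = e − u = 3.11 km − 2.477 km = e (ρ_m − ρ_c)/ρ_m = 0.633 km.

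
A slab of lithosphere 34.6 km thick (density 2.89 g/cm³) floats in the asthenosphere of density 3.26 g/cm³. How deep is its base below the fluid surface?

30.7 km

Draft d = t ρ_obj/ρ_fluid = 34.6 km × 2.89/3.26 = 30.7 km.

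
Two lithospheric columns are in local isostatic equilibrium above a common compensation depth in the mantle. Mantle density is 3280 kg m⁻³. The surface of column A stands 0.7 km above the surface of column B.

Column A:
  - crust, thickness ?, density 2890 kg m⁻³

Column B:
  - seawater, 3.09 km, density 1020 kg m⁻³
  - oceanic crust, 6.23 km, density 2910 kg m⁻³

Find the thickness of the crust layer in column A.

29.7 km

Take the compensation level at the base of the deeper column (depth z_c below the surface of column A) and equate Σ ρ_i t_i down to z_c; mantle fills any gap and the z_c terms cancel.
Column A: x×2890 + (z_c − 0 − x)×3280
Column B: 0.7×0 + 3.09×1020 + 6.23×2910 + (z_c − 0.7 − 9.32)×3280
The z_c×3280 term appears on both sides and cancels. Collect the known terms of each column as K = Σ(ρt)_known − 3280 × (depth of known layers): K_A = 0 − 3280×0 = 0; K_B = 21281.1 − 3280×(0.7 + 9.32) = −11584.5.
Balance: K_A − x×(3280 − 2890) = K_B, so x = (K_A − K_B)/(3280 − 2890) = 11584.5/390 = 29.7 km.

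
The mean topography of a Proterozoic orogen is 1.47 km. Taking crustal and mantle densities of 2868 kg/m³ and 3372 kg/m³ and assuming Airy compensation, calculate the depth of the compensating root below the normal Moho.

8.37 km

For local isostatic compensation: the weight of the topography is balanced by the buoyancy of the root, ρ_c h = (ρ_m − ρ_c) r.
r = h · ρ_c / (ρ_m − ρ_c) = 1.47 km × 2868 / (3372 − 2868) = 8.37 km.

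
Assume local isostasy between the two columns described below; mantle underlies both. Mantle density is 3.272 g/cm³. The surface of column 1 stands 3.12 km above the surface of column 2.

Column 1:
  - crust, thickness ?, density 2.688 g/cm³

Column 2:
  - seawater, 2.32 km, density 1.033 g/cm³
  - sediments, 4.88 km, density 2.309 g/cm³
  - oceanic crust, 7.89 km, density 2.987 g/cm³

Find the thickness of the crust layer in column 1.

Take the compensation level at the base of the deeper column (depth z_c below the surface of column 1) and equate Σ ρ_i t_i down to z_c; mantle fills any gap and the z_c terms cancel.
Column 1: x×2.688 + (z_c − 0 − x)×3.272
Column 2: 3.12×0 + 2.32×1.033 + 4.88×2.309 + 7.89×2.987 + (z_c − 3.12 − 15.09)×3.272
The z_c×3.272 term appears on both sides and cancels. Collect the known terms of each column as K = Σ(ρt)_known − 3.272 × (depth of known layers): K_1 = 0 − 3.272×0 = 0; K_2 = 37.23191 − 3.272×(3.12 + 15.09) = −22.35121.
Balance: K_1 − x×(3.272 − 2.688) = K_2, so x = (K_1 − K_2)/(3.272 − 2.688) = 22.3512/0.584 = 38.3 km.

38.3 km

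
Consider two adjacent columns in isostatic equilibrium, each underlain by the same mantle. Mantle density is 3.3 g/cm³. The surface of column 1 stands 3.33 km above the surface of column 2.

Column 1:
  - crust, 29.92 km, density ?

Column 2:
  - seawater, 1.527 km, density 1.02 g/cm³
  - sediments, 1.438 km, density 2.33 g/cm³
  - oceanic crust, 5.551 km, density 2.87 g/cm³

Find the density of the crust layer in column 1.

2.69 g/cm³

Take the compensation level at the base of the deeper column (depth z_c below the surface of column 1) and equate Σ ρ_i t_i down to z_c; mantle fills any gap and the z_c terms cancel.
Column 1: 29.92×ρ + (z_c − 29.92)×3.3
Column 2: 3.33×0 + 1.527×1.02 + 1.438×2.33 + 5.551×2.87 + (z_c − 3.33 − 8.516)×3.3
The z_c×3.3 term appears on both sides and cancels. Collect the known terms of each column as K = Σ(ρt)_known − 3.3 × (depth of known layers): K_1 = 0 − 3.3×29.92 = −98.736; K_2 = 20.83945 − 3.3×(3.33 + 8.516) = −18.25235.
Balance: K_1 + 29.92×ρ = K_2, so ρ = (K_2 − K_1)/29.92 = 80.4836/29.92 = 2.69 g/cm³.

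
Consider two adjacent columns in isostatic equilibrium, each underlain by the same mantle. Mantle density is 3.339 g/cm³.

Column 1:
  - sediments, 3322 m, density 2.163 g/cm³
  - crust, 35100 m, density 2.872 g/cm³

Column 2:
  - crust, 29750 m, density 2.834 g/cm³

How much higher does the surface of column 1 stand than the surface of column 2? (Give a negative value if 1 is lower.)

1580 m

For any compensation level in the mantle, the mantle terms cancel and isostasy reduces to e = (Σt_1 − Σt_2) − (Σ(ρt)_1 − Σ(ρt)_2) / ρ_m.
Σt_1 = 38422 m; Σt_2 = 29750 m; Σ(ρt)_1 = 107992.686; Σ(ρt)_2 = 84311.5 (in m·g/cm³).
e = (38422 − 29750) − (107992.686 − 84311.5) / 3.339 = 1580 m.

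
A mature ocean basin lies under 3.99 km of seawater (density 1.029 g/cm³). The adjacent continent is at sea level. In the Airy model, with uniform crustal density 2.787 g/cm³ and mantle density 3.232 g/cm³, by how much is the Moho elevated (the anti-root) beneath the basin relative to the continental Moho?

By Archimedes' principle applied to the lithosphere: replacing crust with seawater at the top is compensated by replacing crust with mantle at the base: d (ρ_c − ρ_w) = a (ρ_m − ρ_c).
a = d (ρ_c − ρ_w)/(ρ_m − ρ_c) = 3.99 km × 1.758/0.445 = 15.8 km.

15.8 km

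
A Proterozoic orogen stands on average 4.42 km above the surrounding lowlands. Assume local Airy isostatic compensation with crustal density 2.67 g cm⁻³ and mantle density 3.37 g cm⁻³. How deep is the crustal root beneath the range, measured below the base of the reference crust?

16.9 km

In Airy isostatic equilibrium: the weight of the topography is balanced by the buoyancy of the root, ρ_c h = (ρ_m − ρ_c) r.
r = h · ρ_c / (ρ_m − ρ_c) = 4.42 km × 2.67 / (3.37 − 2.67) = 16.9 km.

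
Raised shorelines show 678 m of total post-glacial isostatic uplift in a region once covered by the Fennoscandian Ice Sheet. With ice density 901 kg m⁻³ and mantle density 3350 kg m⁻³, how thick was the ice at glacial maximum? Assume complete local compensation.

2520 m

u = t ρ_ice/ρ_m → t = u ρ_m/ρ_ice = 678 m × 3350/901 = 2520 m.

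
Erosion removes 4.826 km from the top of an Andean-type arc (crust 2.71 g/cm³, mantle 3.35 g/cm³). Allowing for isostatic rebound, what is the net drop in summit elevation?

Rebound u = e ρ_c/ρ_m = 4.826 km × 2.71/3.35 = 3.904 km.
Net surface drop = e − u = 4.826 km − 3.904 km = e (ρ_m − ρ_c)/ρ_m = 0.922 km.

0.922 km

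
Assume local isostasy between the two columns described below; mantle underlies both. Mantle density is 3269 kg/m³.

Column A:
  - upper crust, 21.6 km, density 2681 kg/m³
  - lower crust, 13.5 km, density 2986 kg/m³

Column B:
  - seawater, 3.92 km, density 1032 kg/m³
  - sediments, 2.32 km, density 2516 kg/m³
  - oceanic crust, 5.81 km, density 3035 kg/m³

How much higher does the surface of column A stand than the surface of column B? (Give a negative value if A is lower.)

For any compensation level in the mantle, the mantle terms cancel and isostasy reduces to e = (Σt_A − Σt_B) − (Σ(ρt)_A − Σ(ρt)_B) / ρ_m.
Σt_A = 35.1 km; Σt_B = 12.05 km; Σ(ρt)_A = 98220.6; Σ(ρt)_B = 27515.91 (in km·kg/m³).
e = (35.1 − 12.05) − (98220.6 − 27515.91) / 3269 = 1.42 km.

1.42 km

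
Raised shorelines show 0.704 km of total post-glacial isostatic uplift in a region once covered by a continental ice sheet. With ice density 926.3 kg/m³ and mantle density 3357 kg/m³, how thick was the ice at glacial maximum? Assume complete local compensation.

u = t ρ_ice/ρ_m → t = u ρ_m/ρ_ice = 0.704 km × 3357/926.3 = 2.55 km.

2.55 km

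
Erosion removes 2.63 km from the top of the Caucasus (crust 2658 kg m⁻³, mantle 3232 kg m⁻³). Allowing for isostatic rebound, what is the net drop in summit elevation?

0.467 km

Rebound u = e ρ_c/ρ_m = 2.63 km × 2658/3232 = 2.163 km.
Net surface drop = e − u = 2.63 km − 2.163 km = e (ρ_m − ρ_c)/ρ_m = 0.467 km.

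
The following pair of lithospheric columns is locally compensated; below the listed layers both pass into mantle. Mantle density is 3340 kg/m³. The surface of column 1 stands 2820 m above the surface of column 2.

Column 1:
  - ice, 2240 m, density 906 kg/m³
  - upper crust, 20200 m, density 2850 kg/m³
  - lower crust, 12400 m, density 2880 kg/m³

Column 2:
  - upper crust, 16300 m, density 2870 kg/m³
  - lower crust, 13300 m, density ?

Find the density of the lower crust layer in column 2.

3040 kg/m³

Take the compensation level at the base of the deeper column (depth z_c below the surface of column 1) and equate Σ ρ_i t_i down to z_c; mantle fills any gap and the z_c terms cancel.
Column 1: 2240×906 + 20200×2850 + 12400×2880 + (z_c − 34840)×3340
Column 2: 2820×0 + 16300×2870 + 13300×ρ + (z_c − 2820 − 29600)×3340
The z_c×3340 term appears on both sides and cancels. Collect the known terms of each column as K = Σ(ρt)_known − 3340 × (depth of known layers): K_1 = 95311440 − 3340×34840 = −21054160; K_2 = 46781000 − 3340×(2820 + 29600) = −61501800.
Balance: K_1 = K_2 + 13300×ρ, so ρ = (K_1 − K_2)/13300 = 40447600/13300 = 3040 kg/m³.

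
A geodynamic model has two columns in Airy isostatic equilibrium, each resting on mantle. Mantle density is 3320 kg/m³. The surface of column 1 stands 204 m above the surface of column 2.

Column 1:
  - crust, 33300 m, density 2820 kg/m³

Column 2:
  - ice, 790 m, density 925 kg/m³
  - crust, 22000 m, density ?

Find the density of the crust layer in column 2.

Take the compensation level at the base of the deeper column (depth z_c below the surface of column 1) and equate Σ ρ_i t_i down to z_c; mantle fills any gap and the z_c terms cancel.
Column 1: 33300×2820 + (z_c − 33300)×3320
Column 2: 204×0 + 790×925 + 22000×ρ + (z_c − 204 − 22790)×3320
The z_c×3320 term appears on both sides and cancels. Collect the known terms of each column as K = Σ(ρt)_known − 3320 × (depth of known layers): K_1 = 93906000 − 3320×33300 = −16650000; K_2 = 730750 − 3320×(204 + 22790) = −75609330.
Balance: K_1 = K_2 + 22000×ρ, so ρ = (K_1 − K_2)/22000 = 58959300/22000 = 2680 kg/m³.

2680 kg/m³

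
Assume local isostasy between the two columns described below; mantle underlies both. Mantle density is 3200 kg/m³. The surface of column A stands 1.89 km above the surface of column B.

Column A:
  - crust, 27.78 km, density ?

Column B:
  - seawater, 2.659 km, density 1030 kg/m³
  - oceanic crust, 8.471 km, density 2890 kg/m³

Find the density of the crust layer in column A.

2680 kg/m³

Take the compensation level at the base of the deeper column (depth z_c below the surface of column A) and equate Σ ρ_i t_i down to z_c; mantle fills any gap and the z_c terms cancel.
Column A: 27.78×ρ + (z_c − 27.78)×3200
Column B: 1.89×0 + 2.659×1030 + 8.471×2890 + (z_c − 1.89 − 11.13)×3200
The z_c×3200 term appears on both sides and cancels. Collect the known terms of each column as K = Σ(ρt)_known − 3200 × (depth of known layers): K_A = 0 − 3200×27.78 = −88896; K_B = 27219.96 − 3200×(1.89 + 11.13) = −14444.04.
Balance: K_A + 27.78×ρ = K_B, so ρ = (K_B − K_A)/27.78 = 74452/27.78 = 2680 kg/m³.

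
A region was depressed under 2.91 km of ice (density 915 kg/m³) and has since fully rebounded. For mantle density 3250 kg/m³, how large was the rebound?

0.819 km

Removing the load lets mantle flow back in; uplift u satisfies ρ_ice t = ρ_m u.
u = t ρ_ice/ρ_m = 2.91 km × 915/3250 = 0.819 km.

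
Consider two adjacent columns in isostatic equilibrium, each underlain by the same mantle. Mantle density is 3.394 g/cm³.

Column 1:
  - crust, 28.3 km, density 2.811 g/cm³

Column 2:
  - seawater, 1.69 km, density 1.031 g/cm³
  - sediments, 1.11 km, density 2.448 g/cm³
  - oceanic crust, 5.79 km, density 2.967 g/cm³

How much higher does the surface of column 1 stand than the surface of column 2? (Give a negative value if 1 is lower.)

For any compensation level in the mantle, the mantle terms cancel and isostasy reduces to e = (Σt_1 − Σt_2) − (Σ(ρt)_1 − Σ(ρt)_2) / ρ_m.
Σt_1 = 28.3 km; Σt_2 = 8.59 km; Σ(ρt)_1 = 79.5513; Σ(ρt)_2 = 21.6386 (in km·g/cm³).
e = (28.3 − 8.59) − (79.5513 − 21.6386) / 3.394 = 2.65 km.

2.65 km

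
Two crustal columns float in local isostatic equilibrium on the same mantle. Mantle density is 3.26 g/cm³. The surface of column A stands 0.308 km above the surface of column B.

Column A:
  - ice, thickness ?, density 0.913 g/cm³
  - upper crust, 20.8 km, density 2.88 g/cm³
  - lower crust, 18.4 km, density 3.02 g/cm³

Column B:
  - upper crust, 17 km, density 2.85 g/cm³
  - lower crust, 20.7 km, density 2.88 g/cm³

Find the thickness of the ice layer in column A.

Take the compensation level at the base of the deeper column (depth z_c below the surface of column A) and equate Σ ρ_i t_i down to z_c; mantle fills any gap and the z_c terms cancel.
Column A: x×0.913 + 20.8×2.88 + 18.4×3.02 + (z_c − 39.2 − x)×3.26
Column B: 0.308×0 + 17×2.85 + 20.7×2.88 + (z_c − 0.308 − 37.7)×3.26
The z_c×3.26 term appears on both sides and cancels. Collect the known terms of each column as K = Σ(ρt)_known − 3.26 × (depth of known layers): K_A = 115.472 − 3.26×39.2 = −12.32; K_B = 108.066 − 3.26×(0.308 + 37.7) = −15.84008.
Balance: K_A − x×(3.26 − 0.913) = K_B, so x = (K_A − K_B)/(3.26 − 0.913) = 3.52008/2.347 = 1.5 km.

1.5 km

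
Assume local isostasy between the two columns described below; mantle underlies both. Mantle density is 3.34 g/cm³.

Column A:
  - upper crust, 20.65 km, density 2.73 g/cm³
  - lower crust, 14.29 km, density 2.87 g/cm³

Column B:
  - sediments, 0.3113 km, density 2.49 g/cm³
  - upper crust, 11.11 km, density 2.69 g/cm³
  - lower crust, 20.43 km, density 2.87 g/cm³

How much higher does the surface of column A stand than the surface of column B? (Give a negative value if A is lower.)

0.666 km

For any compensation level in the mantle, the mantle terms cancel and isostasy reduces to e = (Σt_A − Σt_B) − (Σ(ρt)_A − Σ(ρt)_B) / ρ_m.
Σt_A = 34.94 km; Σt_B = 31.8513 km; Σ(ρt)_A = 97.3868; Σ(ρt)_B = 89.295137 (in km·g/cm³).
e = (34.94 − 31.8513) − (97.3868 − 89.295137) / 3.34 = 0.666 km.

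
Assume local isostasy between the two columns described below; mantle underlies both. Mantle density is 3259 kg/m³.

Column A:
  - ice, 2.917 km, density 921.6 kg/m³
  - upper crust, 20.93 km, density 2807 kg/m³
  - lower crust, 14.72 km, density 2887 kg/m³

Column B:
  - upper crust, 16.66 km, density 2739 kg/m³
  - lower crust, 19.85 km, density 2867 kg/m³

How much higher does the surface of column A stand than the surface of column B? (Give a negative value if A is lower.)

1.63 km

For any compensation level in the mantle, the mantle terms cancel and isostasy reduces to e = (Σt_A − Σt_B) − (Σ(ρt)_A − Σ(ρt)_B) / ρ_m.
Σt_A = 38.567 km; Σt_B = 36.51 km; Σ(ρt)_A = 103935.457; Σ(ρt)_B = 102541.69 (in km·kg/m³).
e = (38.567 − 36.51) − (103935.457 − 102541.69) / 3259 = 1.63 km.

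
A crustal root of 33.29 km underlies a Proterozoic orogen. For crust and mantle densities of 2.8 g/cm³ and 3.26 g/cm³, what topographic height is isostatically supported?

By Archimedes' principle applied to the lithosphere: ρ_c h = (ρ_m − ρ_c) r.
h = r (ρ_m − ρ_c) / ρ_c = 33.29 km × (3.26 − 2.8) / 2.8 = 5.47 km.

5.47 km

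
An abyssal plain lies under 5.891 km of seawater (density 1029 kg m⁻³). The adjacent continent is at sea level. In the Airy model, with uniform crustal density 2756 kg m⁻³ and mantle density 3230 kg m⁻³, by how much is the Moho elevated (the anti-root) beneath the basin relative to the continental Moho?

21.5 km

By Archimedes' principle applied to the lithosphere: replacing crust with seawater at the top is compensated by replacing crust with mantle at the base: d (ρ_c − ρ_w) = a (ρ_m − ρ_c).
a = d (ρ_c − ρ_w)/(ρ_m − ρ_c) = 5.891 km × 1727/474 = 21.5 km.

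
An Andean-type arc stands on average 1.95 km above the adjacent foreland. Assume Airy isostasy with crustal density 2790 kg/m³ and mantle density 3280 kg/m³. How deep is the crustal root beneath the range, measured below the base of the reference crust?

11.1 km

By Archimedes' principle applied to the lithosphere: the weight of the topography is balanced by the buoyancy of the root, ρ_c h = (ρ_m − ρ_c) r.
r = h · ρ_c / (ρ_m − ρ_c) = 1.95 km × 2790 / (3280 − 2790) = 11.1 km.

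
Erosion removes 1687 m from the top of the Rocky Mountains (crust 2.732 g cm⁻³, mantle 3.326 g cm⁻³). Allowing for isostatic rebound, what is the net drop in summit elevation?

Rebound u = e ρ_c/ρ_m = 1687 m × 2.732/3.326 = 1386 m.
Net surface drop = e − u = 1687 m − 1386 m = e (ρ_m − ρ_c)/ρ_m = 301 m.

301 m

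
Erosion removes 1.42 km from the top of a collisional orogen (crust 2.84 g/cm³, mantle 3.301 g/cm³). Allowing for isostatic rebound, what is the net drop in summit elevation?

0.198 km

Rebound u = e ρ_c/ρ_m = 1.42 km × 2.84/3.301 = 1.222 km.
Net surface drop = e − u = 1.42 km − 1.222 km = e (ρ_m − ρ_c)/ρ_m = 0.198 km.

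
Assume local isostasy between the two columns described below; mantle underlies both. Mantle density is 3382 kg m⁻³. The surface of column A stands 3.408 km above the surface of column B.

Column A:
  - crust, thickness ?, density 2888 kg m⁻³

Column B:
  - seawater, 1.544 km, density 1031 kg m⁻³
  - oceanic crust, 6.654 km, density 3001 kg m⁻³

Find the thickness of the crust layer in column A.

35.8 km

Take the compensation level at the base of the deeper column (depth z_c below the surface of column A) and equate Σ ρ_i t_i down to z_c; mantle fills any gap and the z_c terms cancel.
Column A: x×2888 + (z_c − 0 − x)×3382
Column B: 3.408×0 + 1.544×1031 + 6.654×3001 + (z_c − 3.408 − 8.198)×3382
The z_c×3382 term appears on both sides and cancels. Collect the known terms of each column as K = Σ(ρt)_known − 3382 × (depth of known layers): K_A = 0 − 3382×0 = 0; K_B = 21560.518 − 3382×(3.408 + 8.198) = −17690.974.
Balance: K_A − x×(3382 − 2888) = K_B, so x = (K_A − K_B)/(3382 − 2888) = 17691/494 = 35.8 km.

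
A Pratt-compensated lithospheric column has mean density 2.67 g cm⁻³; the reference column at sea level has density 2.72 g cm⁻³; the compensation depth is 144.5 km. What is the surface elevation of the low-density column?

2.71 km

ρ_ref D = ρ (D + h) → h = D (ρ_ref − ρ)/ρ.
h = 144.5 km × (2.72 − 2.67)/2.67 = 2.71 km.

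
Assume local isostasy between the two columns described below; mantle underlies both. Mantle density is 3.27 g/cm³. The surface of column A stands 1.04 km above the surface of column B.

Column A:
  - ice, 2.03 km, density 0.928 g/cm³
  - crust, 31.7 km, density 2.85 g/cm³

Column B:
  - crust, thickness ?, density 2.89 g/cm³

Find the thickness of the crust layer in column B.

Take the compensation level at the base of the deeper column (depth z_c below the surface of column A) and equate Σ ρ_i t_i down to z_c; mantle fills any gap and the z_c terms cancel.
Column A: 2.03×0.928 + 31.7×2.85 + (z_c − 33.73)×3.27
Column B: 1.04×0 + x×2.89 + (z_c − 1.04 − 0 − x)×3.27
The z_c×3.27 term appears on both sides and cancels. Collect the known terms of each column as K = Σ(ρt)_known − 3.27 × (depth of known layers): K_A = 92.22884 − 3.27×33.73 = −18.06826; K_B = 0 − 3.27×(1.04 + 0) = −3.4008.
Balance: K_A = K_B − x×(3.27 − 2.89), so x = (K_B − K_A)/(3.27 − 2.89) = 14.6675/0.38 = 38.6 km.

38.6 km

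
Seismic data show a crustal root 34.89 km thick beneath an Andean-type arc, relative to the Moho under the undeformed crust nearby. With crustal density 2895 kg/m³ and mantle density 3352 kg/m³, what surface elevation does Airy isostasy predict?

5.51 km

Isostatic balance requires: ρ_c h = (ρ_m − ρ_c) r.
h = r (ρ_m − ρ_c) / ρ_c = 34.89 km × (3352 − 2895) / 2895 = 5.51 km.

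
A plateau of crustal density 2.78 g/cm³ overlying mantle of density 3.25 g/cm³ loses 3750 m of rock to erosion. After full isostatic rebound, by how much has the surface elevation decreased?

Rebound u = e ρ_c/ρ_m = 3750 m × 2.78/3.25 = 3208 m.
Net surface drop = e − u = 3750 m − 3208 m = e (ρ_m − ρ_c)/ρ_m = 542 m.

542 m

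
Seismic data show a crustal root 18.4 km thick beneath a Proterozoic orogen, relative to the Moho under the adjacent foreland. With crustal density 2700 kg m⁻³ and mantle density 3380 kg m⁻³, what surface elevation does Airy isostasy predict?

4.63 km

For local isostatic compensation: ρ_c h = (ρ_m − ρ_c) r.
h = r (ρ_m − ρ_c) / ρ_c = 18.4 km × (3380 − 2700) / 2700 = 4.63 km.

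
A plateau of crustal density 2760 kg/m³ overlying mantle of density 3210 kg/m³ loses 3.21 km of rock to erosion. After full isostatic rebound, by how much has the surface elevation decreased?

0.45 km

Rebound u = e ρ_c/ρ_m = 3.21 km × 2760/3210 = 2.76 km.
Net surface drop = e − u = 3.21 km − 2.76 km = e (ρ_m − ρ_c)/ρ_m = 0.45 km.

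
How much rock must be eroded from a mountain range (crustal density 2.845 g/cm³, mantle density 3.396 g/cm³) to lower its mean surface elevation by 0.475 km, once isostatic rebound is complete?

Net drop Δ = e − u = e − e ρ_c/ρ_m = e (ρ_m − ρ_c)/ρ_m.
e = Δ ρ_m/(ρ_m − ρ_c) = 0.475 km × 3.396/0.551 = 2.93 km.

2.93 km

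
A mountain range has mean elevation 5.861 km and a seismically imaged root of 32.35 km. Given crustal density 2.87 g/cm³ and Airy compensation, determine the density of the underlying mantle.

Airy balance: ρ_c h = (ρ_m − ρ_c) r → ρ_m = ρ_c (1 + h/r).
ρ_m = 2.87 × (1 + 5.861 km/32.35 km) = 3.39 g/cm³.

3.39 g/cm³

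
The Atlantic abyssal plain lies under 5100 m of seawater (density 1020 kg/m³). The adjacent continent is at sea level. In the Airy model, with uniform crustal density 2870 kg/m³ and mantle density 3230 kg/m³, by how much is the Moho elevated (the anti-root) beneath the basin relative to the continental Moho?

For local isostatic compensation: replacing crust with seawater at the top is compensated by replacing crust with mantle at the base: d (ρ_c − ρ_w) = a (ρ_m − ρ_c).
a = d (ρ_c − ρ_w)/(ρ_m − ρ_c) = 5100 m × 1850/360 = 26200 m.

26200 m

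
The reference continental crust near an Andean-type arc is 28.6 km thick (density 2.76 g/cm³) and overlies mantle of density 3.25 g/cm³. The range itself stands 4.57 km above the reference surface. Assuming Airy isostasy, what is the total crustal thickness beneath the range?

58.9 km

Root depth r = h ρ_c / (ρ_m − ρ_c) = 4.57 km × 2.76 / 0.49 = 25.74 km.
Total thickness = T + h + r = 28.6 km + 4.57 km + 25.74 km = 58.9 km.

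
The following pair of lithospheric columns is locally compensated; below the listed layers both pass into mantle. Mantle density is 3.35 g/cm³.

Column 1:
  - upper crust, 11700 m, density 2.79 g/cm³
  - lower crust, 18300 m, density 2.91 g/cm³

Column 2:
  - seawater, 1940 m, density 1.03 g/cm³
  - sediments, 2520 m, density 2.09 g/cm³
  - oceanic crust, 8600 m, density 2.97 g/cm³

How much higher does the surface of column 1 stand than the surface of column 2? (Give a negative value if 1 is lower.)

1090 m

For any compensation level in the mantle, the mantle terms cancel and isostasy reduces to e = (Σt_1 − Σt_2) − (Σ(ρt)_1 − Σ(ρt)_2) / ρ_m.
Σt_1 = 30000 m; Σt_2 = 13060 m; Σ(ρt)_1 = 85896; Σ(ρt)_2 = 32807 (in m·g/cm³).
e = (30000 − 13060) − (85896 − 32807) / 3.35 = 1090 m.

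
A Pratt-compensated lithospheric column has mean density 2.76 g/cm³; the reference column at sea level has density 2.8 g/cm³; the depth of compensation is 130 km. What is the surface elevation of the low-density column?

ρ_ref D = ρ (D + h) → h = D (ρ_ref − ρ)/ρ.
h = 130 km × (2.8 − 2.76)/2.76 = 1.88 km.

1.88 km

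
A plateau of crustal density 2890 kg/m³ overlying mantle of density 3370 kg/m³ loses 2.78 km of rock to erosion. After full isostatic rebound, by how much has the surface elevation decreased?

0.396 km

Rebound u = e ρ_c/ρ_m = 2.78 km × 2890/3370 = 2.384 km.
Net surface drop = e − u = 2.78 km − 2.384 km = e (ρ_m − ρ_c)/ρ_m = 0.396 km.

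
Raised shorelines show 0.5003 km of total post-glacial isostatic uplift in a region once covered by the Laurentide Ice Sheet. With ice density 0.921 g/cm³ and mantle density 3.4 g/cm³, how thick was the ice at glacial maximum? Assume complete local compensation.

1.85 km

u = t ρ_ice/ρ_m → t = u ρ_m/ρ_ice = 0.5003 km × 3.4/0.921 = 1.85 km.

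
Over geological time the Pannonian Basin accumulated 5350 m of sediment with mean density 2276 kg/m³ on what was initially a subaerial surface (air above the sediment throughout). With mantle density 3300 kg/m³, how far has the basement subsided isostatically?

3690 m

Subaerial load: s = t ρ_sed / ρ_m = 5350 m × 2276/3300 = 3690 m.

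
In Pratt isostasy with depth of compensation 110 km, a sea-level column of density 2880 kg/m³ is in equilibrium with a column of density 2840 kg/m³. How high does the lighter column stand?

ρ_ref D = ρ (D + h) → h = D (ρ_ref − ρ)/ρ.
h = 110 km × (2880 − 2840)/2840 = 1.55 km.

1.55 km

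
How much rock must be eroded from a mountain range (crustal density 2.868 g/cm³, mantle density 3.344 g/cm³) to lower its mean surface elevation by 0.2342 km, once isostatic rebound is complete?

1.65 km

Net drop Δ = e − u = e − e ρ_c/ρ_m = e (ρ_m − ρ_c)/ρ_m.
e = Δ ρ_m/(ρ_m − ρ_c) = 0.2342 km × 3.344/0.476 = 1.65 km.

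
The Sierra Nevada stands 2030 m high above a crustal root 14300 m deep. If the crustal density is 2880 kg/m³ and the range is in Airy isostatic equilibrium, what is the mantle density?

3290 kg/m³

Airy balance: ρ_c h = (ρ_m − ρ_c) r → ρ_m = ρ_c (1 + h/r).
ρ_m = 2880 × (1 + 2030 m/14300 m) = 3290 kg/m³.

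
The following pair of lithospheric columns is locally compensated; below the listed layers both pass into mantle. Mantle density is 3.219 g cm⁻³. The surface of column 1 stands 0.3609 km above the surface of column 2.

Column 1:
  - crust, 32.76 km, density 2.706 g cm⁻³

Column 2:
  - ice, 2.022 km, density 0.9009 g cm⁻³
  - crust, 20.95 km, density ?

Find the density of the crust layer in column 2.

2.7 g cm⁻³

Take the compensation level at the base of the deeper column (depth z_c below the surface of column 1) and equate Σ ρ_i t_i down to z_c; mantle fills any gap and the z_c terms cancel.
Column 1: 32.76×2.706 + (z_c − 32.76)×3.219
Column 2: 0.3609×0 + 2.022×0.9009 + 20.95×ρ + (z_c − 0.3609 − 22.972)×3.219
The z_c×3.219 term appears on both sides and cancels. Collect the known terms of each column as K = Σ(ρt)_known − 3.219 × (depth of known layers): K_1 = 88.64856 − 3.219×32.76 = −16.80588; K_2 = 1.8216198 − 3.219×(0.3609 + 22.972) = −73.2869853.
Balance: K_1 = K_2 + 20.95×ρ, so ρ = (K_1 − K_2)/20.95 = 56.4811/20.95 = 2.7 g cm⁻³.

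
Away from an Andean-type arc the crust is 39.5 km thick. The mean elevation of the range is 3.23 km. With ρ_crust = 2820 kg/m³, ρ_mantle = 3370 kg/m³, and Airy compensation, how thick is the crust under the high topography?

Root depth r = h ρ_c / (ρ_m − ρ_c) = 3.23 km × 2820 / 550 = 16.56 km.
Total thickness = T + h + r = 39.5 km + 3.23 km + 16.56 km = 59.3 km.

59.3 km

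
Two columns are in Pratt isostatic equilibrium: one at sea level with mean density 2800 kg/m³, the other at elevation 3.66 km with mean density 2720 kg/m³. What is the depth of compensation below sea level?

ρ_ref D = ρ (D + h) → D (ρ_ref − ρ) = ρ h.
D = ρ h/(ρ_ref − ρ) = 2720 × 3.66 km/(2800 − 2720) = 124 km.

124 km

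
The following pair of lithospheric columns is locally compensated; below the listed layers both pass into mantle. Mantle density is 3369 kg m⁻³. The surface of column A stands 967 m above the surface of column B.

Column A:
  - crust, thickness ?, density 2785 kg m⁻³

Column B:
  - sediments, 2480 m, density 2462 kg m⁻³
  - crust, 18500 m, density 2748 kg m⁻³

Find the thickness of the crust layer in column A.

Take the compensation level at the base of the deeper column (depth z_c below the surface of column A) and equate Σ ρ_i t_i down to z_c; mantle fills any gap and the z_c terms cancel.
Column A: x×2785 + (z_c − 0 − x)×3369
Column B: 967×0 + 2480×2462 + 18500×2748 + (z_c − 967 − 20980)×3369
The z_c×3369 term appears on both sides and cancels. Collect the known terms of each column as K = Σ(ρt)_known − 3369 × (depth of known layers): K_A = 0 − 3369×0 = 0; K_B = 56943760 − 3369×(967 + 20980) = −16995683.
Balance: K_A − x×(3369 − 2785) = K_B, so x = (K_A − K_B)/(3369 − 2785) = 16995700/584 = 29100 m.

29100 m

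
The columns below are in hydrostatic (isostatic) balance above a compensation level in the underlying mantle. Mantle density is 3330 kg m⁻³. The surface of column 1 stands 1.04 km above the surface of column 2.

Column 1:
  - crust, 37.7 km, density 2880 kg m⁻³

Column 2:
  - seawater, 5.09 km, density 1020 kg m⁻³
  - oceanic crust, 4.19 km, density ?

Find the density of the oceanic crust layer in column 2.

Take the compensation level at the base of the deeper column (depth z_c below the surface of column 1) and equate Σ ρ_i t_i down to z_c; mantle fills any gap and the z_c terms cancel.
Column 1: 37.7×2880 + (z_c − 37.7)×3330
Column 2: 1.04×0 + 5.09×1020 + 4.19×ρ + (z_c − 1.04 − 9.28)×3330
The z_c×3330 term appears on both sides and cancels. Collect the known terms of each column as K = Σ(ρt)_known − 3330 × (depth of known layers): K_1 = 108576 − 3330×37.7 = −16965; K_2 = 5191.8 − 3330×(1.04 + 9.28) = −29173.8.
Balance: K_1 = K_2 + 4.19×ρ, so ρ = (K_1 − K_2)/4.19 = 12208.8/4.19 = 2910 kg m⁻³.

2910 kg m⁻³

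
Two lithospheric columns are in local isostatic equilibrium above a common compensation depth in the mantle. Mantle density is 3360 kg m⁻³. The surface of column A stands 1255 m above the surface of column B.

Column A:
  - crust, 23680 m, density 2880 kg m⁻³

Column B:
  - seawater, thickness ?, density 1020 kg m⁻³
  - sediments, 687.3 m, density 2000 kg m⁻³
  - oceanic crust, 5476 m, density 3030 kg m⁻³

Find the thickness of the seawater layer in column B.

1880 m

Take the compensation level at the base of the deeper column (depth z_c below the surface of column A) and equate Σ ρ_i t_i down to z_c; mantle fills any gap and the z_c terms cancel.
Column A: 23680×2880 + (z_c − 23680)×3360
Column B: 1255×0 + x×1020 + 687.3×2000 + 5476×3030 + (z_c − 1255 − 6163.3 − x)×3360
The z_c×3360 term appears on both sides and cancels. Collect the known terms of each column as K = Σ(ρt)_known − 3360 × (depth of known layers): K_A = 68198400 − 3360×23680 = −11366400; K_B = 17966880 − 3360×(1255 + 6163.3) = −6958608.
Balance: K_A = K_B − x×(3360 − 1020), so x = (K_B − K_A)/(3360 − 1020) = 4407790/2340 = 1880 m.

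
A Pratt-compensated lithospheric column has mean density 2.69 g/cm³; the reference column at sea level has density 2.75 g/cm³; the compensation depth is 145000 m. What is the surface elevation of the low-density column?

3230 m

ρ_ref D = ρ (D + h) → h = D (ρ_ref − ρ)/ρ.
h = 145000 m × (2.75 − 2.69)/2.69 = 3230 m.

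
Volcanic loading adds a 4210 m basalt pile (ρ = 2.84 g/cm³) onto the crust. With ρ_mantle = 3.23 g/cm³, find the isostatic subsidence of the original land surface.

3700 m

Subaerial loading: s = t ρ_load / ρ_m.
s = 4210 m × 2.84/3.23 = 3700 m.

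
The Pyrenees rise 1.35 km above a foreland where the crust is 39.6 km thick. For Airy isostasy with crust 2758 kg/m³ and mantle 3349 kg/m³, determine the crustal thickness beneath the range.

47.2 km

Root depth r = h ρ_c / (ρ_m − ρ_c) = 1.35 km × 2758 / 591 = 6.3 km.
Total thickness = T + h + r = 39.6 km + 1.35 km + 6.3 km = 47.2 km.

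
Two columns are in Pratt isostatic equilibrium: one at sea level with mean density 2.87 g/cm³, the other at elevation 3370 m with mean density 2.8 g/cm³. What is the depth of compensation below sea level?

ρ_ref D = ρ (D + h) → D (ρ_ref − ρ) = ρ h.
D = ρ h/(ρ_ref − ρ) = 2.8 × 3370 m/(2.87 − 2.8) = 135000 m.

135000 m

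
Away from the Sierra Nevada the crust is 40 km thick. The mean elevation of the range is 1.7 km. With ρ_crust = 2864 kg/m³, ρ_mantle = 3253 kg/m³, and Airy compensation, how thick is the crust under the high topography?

54.2 km

Root depth r = h ρ_c / (ρ_m − ρ_c) = 1.7 km × 2864 / 389 = 12.52 km.
Total thickness = T + h + r = 40 km + 1.7 km + 12.52 km = 54.2 km.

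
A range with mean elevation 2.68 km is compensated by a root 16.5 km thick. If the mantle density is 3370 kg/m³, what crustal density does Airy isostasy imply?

ρ_c h = (ρ_m − ρ_c) r → ρ_c (h + r) = ρ_m r → ρ_c = ρ_m r / (h + r).
ρ_c = 3370 × 16.5 km / (2.68 km + 16.5 km) = 2900 kg/m³.

2900 kg/m³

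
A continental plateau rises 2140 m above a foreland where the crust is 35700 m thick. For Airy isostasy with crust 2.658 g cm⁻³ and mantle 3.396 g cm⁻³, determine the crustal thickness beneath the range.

Root depth r = h ρ_c / (ρ_m − ρ_c) = 2140 m × 2.658 / 0.738 = 7707 m.
Total thickness = T + h + r = 35700 m + 2140 m + 7707 m = 45500 m.

45500 m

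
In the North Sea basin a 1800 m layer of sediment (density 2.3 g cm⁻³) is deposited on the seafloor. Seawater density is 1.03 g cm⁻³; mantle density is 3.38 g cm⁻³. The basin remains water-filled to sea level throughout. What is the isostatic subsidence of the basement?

973 m

Submarine loading: the sediment displaces seawater, and the subsidence is in turn flooded, so s (ρ_m − ρ_w) = t (ρ_sed − ρ_w).
s = 1800 m × (2.3 − 1.03) / (3.38 − 1.03) = 973 m.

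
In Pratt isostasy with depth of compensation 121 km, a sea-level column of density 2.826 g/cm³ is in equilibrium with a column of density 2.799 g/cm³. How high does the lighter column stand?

1.17 km

ρ_ref D = ρ (D + h) → h = D (ρ_ref − ρ)/ρ.
h = 121 km × (2.826 − 2.799)/2.799 = 1.17 km.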